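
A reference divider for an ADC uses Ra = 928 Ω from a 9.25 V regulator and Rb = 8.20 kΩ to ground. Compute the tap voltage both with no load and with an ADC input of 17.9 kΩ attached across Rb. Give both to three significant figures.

Unloaded: 8.31 V; loaded: 7.94 V

Open-circuit: V = 9.25 × 8200/(928 + 8200) = 8.31 V.
With the load, Rb becomes Rb‖R_L = 5624 Ω, so V = 9.25 × 5624/6552 = 7.94 V.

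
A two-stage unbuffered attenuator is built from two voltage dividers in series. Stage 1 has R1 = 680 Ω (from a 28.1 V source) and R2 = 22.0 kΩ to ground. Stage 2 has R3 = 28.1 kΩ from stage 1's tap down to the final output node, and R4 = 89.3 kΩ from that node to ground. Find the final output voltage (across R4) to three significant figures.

V_out ≈ 20.6 V

Stage 2 presents R3+R4 = 117400 Ω as a load on stage 1's tap.
Stage 1's lower leg becomes R2‖(R3+R4) = 18530 Ω, so V_mid = 28.1 × 18530/19210 = 27.11 V.
Stage 2 is itself unloaded: V_out = V_mid × R4/(R3+R4) = 27.11 × 89300/117400 = 20.6 V.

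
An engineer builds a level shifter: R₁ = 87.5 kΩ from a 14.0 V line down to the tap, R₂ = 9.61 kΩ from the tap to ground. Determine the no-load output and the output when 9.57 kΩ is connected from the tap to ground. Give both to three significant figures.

Unloaded: 1.39 V; loaded: 0.727 V

Open-circuit: V = 14.0 × 9.61/(87.5 + 9.61) = 1.39 V.
With the load, R₂ becomes R₂‖R_L = 4.795 kΩ, so V = 14.0 × 4.795/92.29 = 0.727 V.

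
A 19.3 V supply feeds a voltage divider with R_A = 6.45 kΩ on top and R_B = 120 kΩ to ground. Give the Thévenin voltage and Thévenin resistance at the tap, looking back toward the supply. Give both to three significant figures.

V_th = 18.3 V, R_th = 6.12 kΩ

V_th is the open-circuit tap voltage: 19.3 × 120/(6.45 + 120) = 18.3 V.
With the supply zeroed, R_A and R_B appear in parallel from the tap: R_th = R_A‖R_B = (6.45 × 120)/126.5 = 6.12 kΩ.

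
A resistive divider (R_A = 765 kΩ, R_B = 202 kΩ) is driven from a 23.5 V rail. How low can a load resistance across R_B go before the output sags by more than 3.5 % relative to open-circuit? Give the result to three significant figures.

Output resistance R_th = R_A‖R_B = (765 × 202)/967.0 = 159.8 kΩ.
The fractional drop is R_th/(R_th + R_L); requiring this ≤ 0.0350 gives R_L ≥ R_th(1/0.0350 − 1) = 159.8 × 27.57 = 4.41 MΩ.

R_L(min) ≈ 4.41 MΩ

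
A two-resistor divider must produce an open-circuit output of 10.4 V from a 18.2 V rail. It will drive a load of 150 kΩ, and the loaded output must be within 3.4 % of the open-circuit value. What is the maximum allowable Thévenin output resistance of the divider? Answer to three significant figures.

R_th ≤ 5.28 kΩ

Loading drop = R_th/(R_th + R_L) ≤ 0.0340, so R_th ≤ R_L · ε/(1−ε) = 150 kΩ × 0.0340/0.9660 = 5.28 kΩ.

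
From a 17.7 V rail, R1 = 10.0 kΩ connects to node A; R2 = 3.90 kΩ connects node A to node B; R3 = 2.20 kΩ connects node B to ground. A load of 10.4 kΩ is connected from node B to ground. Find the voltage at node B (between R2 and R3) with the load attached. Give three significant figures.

At node B, R3 is in parallel with the load: R3‖R_L = 1.816 kΩ.
Below node A the resistance is R2 + (R3‖R_L) = 5.716 kΩ, so V_A = 17.7 × 5.716/15.72 = 6.438 V.
Then V_B = V_A × (R3‖R_L)/(R2 + R3‖R_L) = 6.438 × 1.816/5.716 = 2.05 V.

V ≈ 2.05 V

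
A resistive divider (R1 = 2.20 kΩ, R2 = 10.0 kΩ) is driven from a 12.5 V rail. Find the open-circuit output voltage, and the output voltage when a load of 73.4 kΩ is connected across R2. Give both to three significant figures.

Unloaded: 10.2 V; loaded: 10.0 V

Open-circuit: V = 12.5 × 10.0/(2.20 + 10.0) = 10.2 V.
With the load, R2 becomes R2‖R_L = 8.801 kΩ, so V = 12.5 × 8.801/11.00 = 10.0 V.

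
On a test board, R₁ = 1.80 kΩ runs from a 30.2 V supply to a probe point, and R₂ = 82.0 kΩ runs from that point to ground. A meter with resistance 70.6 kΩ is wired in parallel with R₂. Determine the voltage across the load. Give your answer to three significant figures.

V_out ≈ 28.8 V

The load sits in parallel with R₂: R₂‖R_L = (82.0 × 70.6) / (82.0 + 70.6) = 37.94 kΩ.
V_out = 30.2 × 37.94 / (1.80 + 37.94) = 30.2 × 37.94/39.74 = 28.8 V.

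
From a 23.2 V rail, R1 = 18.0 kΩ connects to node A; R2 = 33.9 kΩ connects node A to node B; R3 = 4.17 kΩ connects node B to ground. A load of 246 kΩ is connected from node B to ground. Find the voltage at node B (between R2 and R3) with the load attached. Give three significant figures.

At node B, R3 is in parallel with the load: R3‖R_L = 4.100 kΩ.
Below node A the resistance is R2 + (R3‖R_L) = 38.00 kΩ, so V_A = 23.2 × 38.00/56.00 = 15.74 V.
Then V_B = V_A × (R3‖R_L)/(R2 + R3‖R_L) = 15.74 × 4.100/38.00 = 1.70 V.

V ≈ 1.70 V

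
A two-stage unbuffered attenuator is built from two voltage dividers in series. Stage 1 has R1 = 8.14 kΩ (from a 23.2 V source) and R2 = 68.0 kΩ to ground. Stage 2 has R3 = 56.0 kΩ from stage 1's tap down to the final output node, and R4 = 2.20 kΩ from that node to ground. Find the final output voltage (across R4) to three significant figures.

V_out ≈ 0.696 V

Stage 2 presents R3+R4 = 58.20 kΩ as a load on stage 1's tap.
Stage 1's lower leg becomes R2‖(R3+R4) = 31.36 kΩ, so V_mid = 23.2 × 31.36/39.50 = 18.42 V.
Stage 2 is itself unloaded: V_out = V_mid × R4/(R3+R4) = 18.42 × 2.20/58.20 = 0.696 V.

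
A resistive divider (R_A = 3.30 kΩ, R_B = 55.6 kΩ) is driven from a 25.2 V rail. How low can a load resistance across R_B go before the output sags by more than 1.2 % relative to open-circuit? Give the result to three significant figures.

Output resistance R_th = R_A‖R_B = (3.30 × 55.6)/58.90 = 3.115 kΩ.
The fractional drop is R_th/(R_th + R_L); requiring this ≤ 0.0120 gives R_L ≥ R_th(1/0.0120 − 1) = 3.115 × 82.33 = 256 kΩ.

R_L(min) ≈ 256 kΩ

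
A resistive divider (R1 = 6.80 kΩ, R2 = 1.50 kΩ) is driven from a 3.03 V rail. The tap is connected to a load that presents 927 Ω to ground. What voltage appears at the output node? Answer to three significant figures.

The load sits in parallel with R2: R2‖R_L = (1500 × 927) / (1500 + 927) = 572.9 Ω.
V_out = 3.03 × 572.9 / (6800 + 572.9) = 3.03 × 572.9/7373 = 0.235 V.
(Unloaded it would have been 0.548 V.)

V_out ≈ 0.235 V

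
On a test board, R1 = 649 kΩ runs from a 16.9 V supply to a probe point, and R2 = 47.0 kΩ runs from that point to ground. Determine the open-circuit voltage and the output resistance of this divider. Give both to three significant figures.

V_th = 1.14 V, R_th = 43.8 kΩ

V_th is the open-circuit tap voltage: 16.9 × 47.0/(649 + 47.0) = 1.14 V.
With the supply zeroed, R1 and R2 appear in parallel from the tap: R_th = R1‖R2 = (649 × 47.0)/696.0 = 43.8 kΩ.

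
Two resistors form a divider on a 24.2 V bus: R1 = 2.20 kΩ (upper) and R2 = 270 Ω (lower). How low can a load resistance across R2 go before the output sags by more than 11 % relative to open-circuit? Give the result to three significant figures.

R_L(min) ≈ 1.95 kΩ

Output resistance R_th = R1‖R2 = (2200 × 270)/2470 = 240.5 Ω.
The fractional drop is R_th/(R_th + R_L); requiring this ≤ 0.110 gives R_L ≥ R_th(1/0.110 − 1) = 240.5 × 8.091 = 1.95 kΩ.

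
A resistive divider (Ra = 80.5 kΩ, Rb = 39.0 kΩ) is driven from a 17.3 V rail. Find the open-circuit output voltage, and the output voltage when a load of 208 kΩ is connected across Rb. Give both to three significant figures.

Open-circuit: V = 17.3 × 39.0/(80.5 + 39.0) = 5.65 V.
With the load, Rb becomes Rb‖R_L = 32.84 kΩ, so V = 17.3 × 32.84/113.3 = 5.01 V.

Unloaded: 5.65 V; loaded: 5.01 V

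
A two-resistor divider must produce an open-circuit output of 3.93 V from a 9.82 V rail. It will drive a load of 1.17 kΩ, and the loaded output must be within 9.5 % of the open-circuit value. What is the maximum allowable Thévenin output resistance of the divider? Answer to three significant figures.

Loading drop = R_th/(R_th + R_L) ≤ 0.0950, so R_th ≤ R_L · ε/(1−ε) = 1.17 kΩ × 0.0950/0.9050 = 123 Ω.

R_th ≤ 123 Ω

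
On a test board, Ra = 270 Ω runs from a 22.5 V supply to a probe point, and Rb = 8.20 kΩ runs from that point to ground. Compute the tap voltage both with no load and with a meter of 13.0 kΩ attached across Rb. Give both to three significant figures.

Open-circuit: V = 22.5 × 8200/(270 + 8200) = 21.8 V.
With the load, Rb becomes Rb‖R_L = 5028 Ω, so V = 22.5 × 5028/5298 = 21.4 V.

Unloaded: 21.8 V; loaded: 21.4 V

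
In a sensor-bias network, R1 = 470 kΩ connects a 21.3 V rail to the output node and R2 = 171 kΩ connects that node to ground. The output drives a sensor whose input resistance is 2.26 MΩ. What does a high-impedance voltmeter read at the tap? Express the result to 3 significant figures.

V_out ≈ 5.38 V

The load sits in parallel with R2: R2‖R_L = (171 × 2260) / (171 + 2260) = 159.0 kΩ.
V_out = 21.3 × 159.0 / (470 + 159.0) = 21.3 × 159.0/629.0 = 5.38 V.
(Unloaded it would have been 5.68 V.)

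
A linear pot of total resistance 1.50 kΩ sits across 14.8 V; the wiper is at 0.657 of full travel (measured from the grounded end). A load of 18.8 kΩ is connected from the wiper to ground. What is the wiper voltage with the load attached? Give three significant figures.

The wiper splits the pot into (1−α)R = 514.5 Ω above and αR = 985.5 Ω below.
Lower section ‖ load = 936.4 Ω.
V_wiper = 14.8 × 936.4/(514.5 + 936.4) = 9.55 V.

V ≈ 9.55 V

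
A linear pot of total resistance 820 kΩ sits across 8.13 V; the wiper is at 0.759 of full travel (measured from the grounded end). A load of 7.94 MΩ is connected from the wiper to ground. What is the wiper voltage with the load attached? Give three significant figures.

V ≈ 6.06 V

The wiper splits the pot into (1−α)R = 197.6 kΩ above and αR = 622.4 kΩ below.
Lower section ‖ load = 577.1 kΩ.
V_wiper = 8.13 × 577.1/(197.6 + 577.1) = 6.06 V.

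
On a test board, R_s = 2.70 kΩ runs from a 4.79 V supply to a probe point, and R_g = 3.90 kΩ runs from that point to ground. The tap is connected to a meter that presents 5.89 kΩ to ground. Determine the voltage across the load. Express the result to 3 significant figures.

V_out ≈ 2.23 V

The load sits in parallel with R_g: R_g‖R_L = (3.90 × 5.89) / (3.90 + 5.89) = 2.346 kΩ.
V_out = 4.79 × 2.346 / (2.70 + 2.346) = 4.79 × 2.346/5.046 = 2.23 V.
(Unloaded it would have been 2.83 V.)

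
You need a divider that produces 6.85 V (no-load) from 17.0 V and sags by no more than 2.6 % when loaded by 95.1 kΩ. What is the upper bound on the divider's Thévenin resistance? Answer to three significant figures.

R_th ≤ 2.54 kΩ

Loading drop = R_th/(R_th + R_L) ≤ 0.0260, so R_th ≤ R_L · ε/(1−ε) = 95.1 kΩ × 0.0260/0.9740 = 2.54 kΩ.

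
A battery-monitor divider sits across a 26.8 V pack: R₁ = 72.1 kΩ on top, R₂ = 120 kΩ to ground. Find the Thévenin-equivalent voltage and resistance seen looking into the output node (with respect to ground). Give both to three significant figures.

V_th is the open-circuit tap voltage: 26.8 × 120/(72.1 + 120) = 16.7 V.
With the supply zeroed, R₁ and R₂ appear in parallel from the tap: R_th = R₁‖R₂ = (72.1 × 120)/192.1 = 45.0 kΩ.

V_th = 16.7 V, R_th = 45.0 kΩ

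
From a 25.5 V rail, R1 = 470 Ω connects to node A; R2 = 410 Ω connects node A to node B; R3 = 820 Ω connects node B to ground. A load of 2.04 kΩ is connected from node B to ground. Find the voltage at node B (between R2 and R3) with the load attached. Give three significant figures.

V ≈ 10.2 V

At node B, R3 is in parallel with the load: R3‖R_L = 584.9 Ω.
Below node A the resistance is R2 + (R3‖R_L) = 994.9 Ω, so V_A = 25.5 × 994.9/1465 = 17.32 V.
Then V_B = V_A × (R3‖R_L)/(R2 + R3‖R_L) = 17.32 × 584.9/994.9 = 10.2 V.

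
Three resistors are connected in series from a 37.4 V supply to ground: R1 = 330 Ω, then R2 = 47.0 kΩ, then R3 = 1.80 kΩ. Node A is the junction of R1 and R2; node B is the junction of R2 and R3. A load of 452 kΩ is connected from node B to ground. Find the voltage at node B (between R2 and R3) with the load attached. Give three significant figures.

At node B, R3 is in parallel with the load: R3‖R_L = 1793 Ω.
Below node A the resistance is R2 + (R3‖R_L) = 48790 Ω, so V_A = 37.4 × 48790/49120 = 37.15 V.
Then V_B = V_A × (R3‖R_L)/(R2 + R3‖R_L) = 37.15 × 1793/48790 = 1.37 V.

V ≈ 1.37 V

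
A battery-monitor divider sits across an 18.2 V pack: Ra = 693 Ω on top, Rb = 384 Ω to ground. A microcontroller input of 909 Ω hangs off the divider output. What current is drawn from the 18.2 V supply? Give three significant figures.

Rb‖R_L = 270.0 Ω, so the source sees Ra + Rb‖R_L = 963.0 Ω.
I = 18.2 V / 963.0 Ω = 18.9 mA.

I ≈ 18.9 mA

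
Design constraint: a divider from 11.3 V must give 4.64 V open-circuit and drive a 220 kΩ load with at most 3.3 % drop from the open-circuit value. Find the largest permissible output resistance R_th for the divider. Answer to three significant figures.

Loading drop = R_th/(R_th + R_L) ≤ 0.0330, so R_th ≤ R_L · ε/(1−ε) = 220 kΩ × 0.0330/0.9670 = 7.51 kΩ.
(Any R1, R2 with R2/(R1+R2) = 0.411 and R1‖R2 ≤ 7.51 kΩ will meet the spec.)

R_th ≤ 7.51 kΩ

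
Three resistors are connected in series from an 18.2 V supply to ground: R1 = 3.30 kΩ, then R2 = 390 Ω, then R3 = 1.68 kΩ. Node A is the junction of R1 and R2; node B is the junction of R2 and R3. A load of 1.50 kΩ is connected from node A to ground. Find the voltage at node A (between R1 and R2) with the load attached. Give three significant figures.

Below node A the series string R2+R3 = 2070 Ω sits in parallel with the 1500 Ω load: 869.7 Ω.
V_A = 18.2 × 869.7/(3300 + 869.7) = 3.80 V.

V ≈ 3.80 V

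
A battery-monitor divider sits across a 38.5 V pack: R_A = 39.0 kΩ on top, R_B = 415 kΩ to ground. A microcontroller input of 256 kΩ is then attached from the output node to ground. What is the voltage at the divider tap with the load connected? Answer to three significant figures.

The load sits in parallel with R_B: R_B‖R_L = (415 × 256) / (415 + 256) = 158.3 kΩ.
V_out = 38.5 × 158.3 / (39.0 + 158.3) = 38.5 × 158.3/197.3 = 30.9 V.
(Unloaded it would have been 35.2 V.)

V_out ≈ 30.9 V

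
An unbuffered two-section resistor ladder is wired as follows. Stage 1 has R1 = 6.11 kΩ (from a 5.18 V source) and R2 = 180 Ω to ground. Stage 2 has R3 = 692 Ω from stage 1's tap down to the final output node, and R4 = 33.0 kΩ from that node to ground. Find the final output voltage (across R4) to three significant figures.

V_out ≈ 0.144 V

Stage 2 presents R3+R4 = 33690 Ω as a load on stage 1's tap.
Stage 1's lower leg becomes R2‖(R3+R4) = 179.0 Ω, so V_mid = 5.18 × 179.0/6289 = 0.1475 V.
Stage 2 is itself unloaded: V_out = V_mid × R4/(R3+R4) = 0.1475 × 33000/33690 = 0.144 V.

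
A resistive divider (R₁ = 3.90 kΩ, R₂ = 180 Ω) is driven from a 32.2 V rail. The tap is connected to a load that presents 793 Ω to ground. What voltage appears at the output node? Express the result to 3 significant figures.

The load sits in parallel with R₂: R₂‖R_L = (180 × 793) / (180 + 793) = 146.7 Ω.
V_out = 32.2 × 146.7 / (3900 + 146.7) = 32.2 × 146.7/4047 = 1.17 V.
(Unloaded it would have been 1.42 V.)

V_out ≈ 1.17 V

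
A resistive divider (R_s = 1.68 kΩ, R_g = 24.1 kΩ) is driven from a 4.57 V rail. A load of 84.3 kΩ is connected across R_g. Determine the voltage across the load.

The load sits in parallel with R_g: R_g‖R_L = (24.1 × 84.3) / (24.1 + 84.3) = 18.74 kΩ.
V_out = 4.57 × 18.74 / (1.68 + 18.74) = 4.57 × 18.74/20.42 = 4.19 V.
(Unloaded it would have been 4.27 V.)

V_out ≈ 4.19 V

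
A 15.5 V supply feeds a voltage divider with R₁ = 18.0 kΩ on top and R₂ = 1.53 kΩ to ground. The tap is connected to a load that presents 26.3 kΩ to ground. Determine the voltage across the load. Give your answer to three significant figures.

The load sits in parallel with R₂: R₂‖R_L = (1.53 × 26.3) / (1.53 + 26.3) = 1.446 kΩ.
V_out = 15.5 × 1.446 / (18.0 + 1.446) = 15.5 × 1.446/19.45 = 1.15 V.

V_out ≈ 1.15 V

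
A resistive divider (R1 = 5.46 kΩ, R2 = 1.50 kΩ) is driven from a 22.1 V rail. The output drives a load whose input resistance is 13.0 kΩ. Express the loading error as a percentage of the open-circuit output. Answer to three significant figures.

8.30 %

The divider's output (Thévenin) resistance is R1‖R2 = 1.177 kΩ.
Fractional drop under load = R_th/(R_th + R_L) = 1.177 / (1.177 + 13.0) = 0.08300.
So the output falls by 8.30 %.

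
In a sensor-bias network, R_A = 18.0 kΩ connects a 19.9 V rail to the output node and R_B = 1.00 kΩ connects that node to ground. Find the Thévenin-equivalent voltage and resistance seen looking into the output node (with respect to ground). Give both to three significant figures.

V_th = 1.05 V, R_th = 947 Ω

V_th is the open-circuit tap voltage: 19.9 × 1.00/(18.0 + 1.00) = 1.05 V.
With the supply zeroed, R_A and R_B appear in parallel from the tap: R_th = R_A‖R_B = (18.0 × 1.00)/19.00 = 947 Ω.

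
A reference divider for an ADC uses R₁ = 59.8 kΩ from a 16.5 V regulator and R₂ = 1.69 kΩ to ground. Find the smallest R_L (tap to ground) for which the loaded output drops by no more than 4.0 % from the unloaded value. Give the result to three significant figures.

R_L(min) ≈ 39.4 kΩ

Output resistance R_th = R₁‖R₂ = (59.8 × 1.69)/61.49 = 1.644 kΩ.
The fractional drop is R_th/(R_th + R_L); requiring this ≤ 0.0400 gives R_L ≥ R_th(1/0.0400 − 1) = 1.644 × 24.00 = 39.4 kΩ.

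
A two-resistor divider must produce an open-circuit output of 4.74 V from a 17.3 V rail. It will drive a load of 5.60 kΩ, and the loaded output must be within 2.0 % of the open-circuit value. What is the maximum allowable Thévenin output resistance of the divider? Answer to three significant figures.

R_th ≤ 114 Ω

Loading drop = R_th/(R_th + R_L) ≤ 0.0200, so R_th ≤ R_L · ε/(1−ε) = 5.60 kΩ × 0.0200/0.9800 = 114 Ω.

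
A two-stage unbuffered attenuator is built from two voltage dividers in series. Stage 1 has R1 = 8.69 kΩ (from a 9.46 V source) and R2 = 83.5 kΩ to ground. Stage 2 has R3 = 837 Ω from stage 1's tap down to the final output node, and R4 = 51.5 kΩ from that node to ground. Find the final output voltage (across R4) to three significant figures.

V_out ≈ 7.33 V

Stage 2 presents R3+R4 = 52340 Ω as a load on stage 1's tap.
Stage 1's lower leg becomes R2‖(R3+R4) = 32170 Ω, so V_mid = 9.46 × 32170/40860 = 7.448 V.
Stage 2 is itself unloaded: V_out = V_mid × R4/(R3+R4) = 7.448 × 51500/52340 = 7.33 V.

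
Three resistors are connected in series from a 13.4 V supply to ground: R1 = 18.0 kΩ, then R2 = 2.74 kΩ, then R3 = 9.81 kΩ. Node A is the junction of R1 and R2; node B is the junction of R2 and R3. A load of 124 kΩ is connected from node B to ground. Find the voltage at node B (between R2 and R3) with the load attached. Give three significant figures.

V ≈ 4.08 V

At node B, R3 is in parallel with the load: R3‖R_L = 9.091 kΩ.
Below node A the resistance is R2 + (R3‖R_L) = 11.83 kΩ, so V_A = 13.4 × 11.83/29.83 = 5.314 V.
Then V_B = V_A × (R3‖R_L)/(R2 + R3‖R_L) = 5.314 × 9.091/11.83 = 4.08 V.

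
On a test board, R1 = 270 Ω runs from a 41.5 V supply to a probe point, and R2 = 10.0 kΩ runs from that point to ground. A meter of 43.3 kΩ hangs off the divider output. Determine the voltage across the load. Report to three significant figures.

V_out ≈ 40.2 V

The load sits in parallel with R2: R2‖R_L = (10000 × 43300) / (10000 + 43300) = 8124 Ω.
V_out = 41.5 × 8124 / (270 + 8124) = 41.5 × 8124/8394 = 40.2 V.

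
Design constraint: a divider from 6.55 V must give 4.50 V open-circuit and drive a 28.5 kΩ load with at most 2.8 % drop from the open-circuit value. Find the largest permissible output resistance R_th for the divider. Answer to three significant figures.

Loading drop = R_th/(R_th + R_L) ≤ 0.0280, so R_th ≤ R_L · ε/(1−ε) = 28.5 kΩ × 0.0280/0.9720 = 821 Ω.

R_th ≤ 821 Ω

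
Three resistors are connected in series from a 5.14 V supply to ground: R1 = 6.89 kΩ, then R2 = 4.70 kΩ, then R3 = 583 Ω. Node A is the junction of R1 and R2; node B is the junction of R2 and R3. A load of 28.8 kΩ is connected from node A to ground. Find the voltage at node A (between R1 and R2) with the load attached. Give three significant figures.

Below node A the series string R2+R3 = 5283 Ω sits in parallel with the 28800 Ω load: 4464 Ω.
V_A = 5.14 × 4464/(6890 + 4464) = 2.02 V.

V ≈ 2.02 V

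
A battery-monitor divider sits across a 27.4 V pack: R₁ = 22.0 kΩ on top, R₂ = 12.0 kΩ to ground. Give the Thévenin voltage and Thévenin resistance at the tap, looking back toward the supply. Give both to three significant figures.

V_th = 9.67 V, R_th = 7.76 kΩ

V_th is the open-circuit tap voltage: 27.4 × 12.0/(22.0 + 12.0) = 9.67 V.
With the supply zeroed, R₁ and R₂ appear in parallel from the tap: R_th = R₁‖R₂ = (22.0 × 12.0)/34.00 = 7.76 kΩ.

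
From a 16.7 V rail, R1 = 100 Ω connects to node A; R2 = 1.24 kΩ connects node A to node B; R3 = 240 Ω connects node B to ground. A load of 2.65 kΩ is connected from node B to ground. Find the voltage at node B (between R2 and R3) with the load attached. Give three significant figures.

V ≈ 2.36 V

At node B, R3 is in parallel with the load: R3‖R_L = 220.1 Ω.
Below node A the resistance is R2 + (R3‖R_L) = 1460 Ω, so V_A = 16.7 × 1460/1560 = 15.63 V.
Then V_B = V_A × (R3‖R_L)/(R2 + R3‖R_L) = 15.63 × 220.1/1460 = 2.36 V.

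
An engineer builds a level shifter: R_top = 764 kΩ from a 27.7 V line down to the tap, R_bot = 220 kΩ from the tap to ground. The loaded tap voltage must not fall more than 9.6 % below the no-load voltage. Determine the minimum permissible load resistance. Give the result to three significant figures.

Output resistance R_th = R_top‖R_bot = (764 × 220)/984.0 = 170.8 kΩ.
The fractional drop is R_th/(R_th + R_L); requiring this ≤ 0.0960 gives R_L ≥ R_th(1/0.0960 − 1) = 170.8 × 9.417 = 1.61 MΩ.

R_L(min) ≈ 1.61 MΩ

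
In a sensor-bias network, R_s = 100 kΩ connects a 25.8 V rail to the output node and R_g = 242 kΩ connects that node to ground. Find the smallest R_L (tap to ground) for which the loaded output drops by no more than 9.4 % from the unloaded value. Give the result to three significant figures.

Output resistance R_th = R_s‖R_g = (100 × 242)/342.0 = 70.76 kΩ.
The fractional drop is R_th/(R_th + R_L); requiring this ≤ 0.0940 gives R_L ≥ R_th(1/0.0940 − 1) = 70.76 × 9.638 = 682 kΩ.

R_L(min) ≈ 682 kΩ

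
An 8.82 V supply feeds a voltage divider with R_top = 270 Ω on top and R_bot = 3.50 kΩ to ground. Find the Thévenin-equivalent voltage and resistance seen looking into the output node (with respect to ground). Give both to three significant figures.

V_th = 8.19 V, R_th = 251 Ω

V_th is the open-circuit tap voltage: 8.82 × 3500/(270 + 3500) = 8.19 V.
With the supply zeroed, R_top and R_bot appear in parallel from the tap: R_th = R_top‖R_bot = (270 × 3500)/3770 = 251 Ω.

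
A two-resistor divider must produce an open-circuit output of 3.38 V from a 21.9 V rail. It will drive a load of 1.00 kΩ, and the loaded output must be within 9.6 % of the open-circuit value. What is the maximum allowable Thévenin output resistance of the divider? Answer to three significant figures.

R_th ≤ 106 Ω

Loading drop = R_th/(R_th + R_L) ≤ 0.0960, so R_th ≤ R_L · ε/(1−ε) = 1.00 kΩ × 0.0960/0.9040 = 106 Ω.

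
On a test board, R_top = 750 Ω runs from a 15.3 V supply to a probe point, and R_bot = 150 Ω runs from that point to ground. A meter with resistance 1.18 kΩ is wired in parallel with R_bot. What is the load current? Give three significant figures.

I_L ≈ 1.95 mA

R_bot‖R_L = 133.1 Ω; V_out = 15.3 × 133.1/883.1 = 2.306 V.
I_L = V_out / R_L = 2.306 / 1.18 kΩ = 1.95 mA.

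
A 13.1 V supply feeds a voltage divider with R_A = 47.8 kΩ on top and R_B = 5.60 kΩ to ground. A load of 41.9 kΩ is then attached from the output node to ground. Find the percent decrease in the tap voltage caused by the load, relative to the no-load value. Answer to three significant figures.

10.7 %

The divider's output (Thévenin) resistance is R_A‖R_B = 5.013 kΩ.
Fractional drop under load = R_th/(R_th + R_L) = 5.013 / (5.013 + 41.9) = 0.1069.
So the output falls by 10.7 %.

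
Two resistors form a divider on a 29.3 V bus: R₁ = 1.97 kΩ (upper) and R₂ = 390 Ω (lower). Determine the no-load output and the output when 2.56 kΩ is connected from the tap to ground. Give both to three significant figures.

Unloaded: 4.84 V; loaded: 4.30 V

Open-circuit: V = 29.3 × 390/(1970 + 390) = 4.84 V.
With the load, R₂ becomes R₂‖R_L = 338.4 Ω, so V = 29.3 × 338.4/2308 = 4.30 V.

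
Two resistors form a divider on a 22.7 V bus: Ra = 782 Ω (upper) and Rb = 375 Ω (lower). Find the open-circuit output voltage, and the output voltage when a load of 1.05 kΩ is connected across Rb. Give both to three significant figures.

Unloaded: 7.36 V; loaded: 5.93 V

Open-circuit: V = 22.7 × 375/(782 + 375) = 7.36 V.
With the load, Rb becomes Rb‖R_L = 276.3 Ω, so V = 22.7 × 276.3/1058 = 5.93 V.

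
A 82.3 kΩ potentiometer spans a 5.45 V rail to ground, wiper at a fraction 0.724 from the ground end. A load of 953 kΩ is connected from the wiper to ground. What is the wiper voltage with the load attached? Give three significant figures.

The wiper splits the pot into (1−α)R = 22.71 kΩ above and αR = 59.59 kΩ below.
Lower section ‖ load = 56.08 kΩ.
V_wiper = 5.45 × 56.08/(22.71 + 56.08) = 3.88 V.

V ≈ 3.88 V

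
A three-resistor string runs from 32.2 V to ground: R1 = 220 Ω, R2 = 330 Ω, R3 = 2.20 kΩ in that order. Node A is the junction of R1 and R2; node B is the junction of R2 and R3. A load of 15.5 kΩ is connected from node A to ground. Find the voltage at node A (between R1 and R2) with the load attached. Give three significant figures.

Below node A the series string R2+R3 = 2530 Ω sits in parallel with the 15500 Ω load: 2175 Ω.
V_A = 32.2 × 2175/(220 + 2175) = 29.2 V.

V ≈ 29.2 V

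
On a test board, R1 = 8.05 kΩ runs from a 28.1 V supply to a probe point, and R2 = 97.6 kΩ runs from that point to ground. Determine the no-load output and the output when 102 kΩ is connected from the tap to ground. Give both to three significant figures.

Open-circuit: V = 28.1 × 97.6/(8.05 + 97.6) = 26.0 V.
With the load, R2 becomes R2‖R_L = 49.88 kΩ, so V = 28.1 × 49.88/57.93 = 24.2 V.

Unloaded: 26.0 V; loaded: 24.2 V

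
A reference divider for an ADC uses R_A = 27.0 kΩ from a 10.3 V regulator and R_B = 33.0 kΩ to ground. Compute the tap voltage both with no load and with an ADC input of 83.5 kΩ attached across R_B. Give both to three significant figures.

Open-circuit: V = 10.3 × 33.0/(27.0 + 33.0) = 5.67 V.
With the load, R_B becomes R_B‖R_L = 23.65 kΩ, so V = 10.3 × 23.65/50.65 = 4.81 V.

Unloaded: 5.67 V; loaded: 4.81 V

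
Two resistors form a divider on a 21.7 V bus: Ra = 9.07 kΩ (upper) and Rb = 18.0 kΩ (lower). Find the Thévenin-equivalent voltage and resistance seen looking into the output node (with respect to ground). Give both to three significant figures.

V_th is the open-circuit tap voltage: 21.7 × 18.0/(9.07 + 18.0) = 14.4 V.
With the supply zeroed, Ra and Rb appear in parallel from the tap: R_th = Ra‖Rb = (9.07 × 18.0)/27.07 = 6.03 kΩ.

V_th = 14.4 V, R_th = 6.03 kΩ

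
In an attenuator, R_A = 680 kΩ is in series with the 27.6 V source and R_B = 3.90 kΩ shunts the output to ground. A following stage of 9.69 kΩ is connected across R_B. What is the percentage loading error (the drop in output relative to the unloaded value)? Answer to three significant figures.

28.6 %

Unloaded V = 27.6 × 3.90/683.9 = 0.1574 V.
Loaded: R_B‖R_L = 2.781 kΩ, giving V = 27.6 × 2.781/682.8 = 0.1124 V.
Drop = (0.1574 − 0.1124) / 0.1574 = 28.6 %.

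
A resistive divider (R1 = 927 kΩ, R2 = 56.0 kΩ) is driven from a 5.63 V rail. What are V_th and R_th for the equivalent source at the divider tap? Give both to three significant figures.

V_th is the open-circuit tap voltage: 5.63 × 56.0/(927 + 56.0) = 0.321 V.
With the supply zeroed, R1 and R2 appear in parallel from the tap: R_th = R1‖R2 = (927 × 56.0)/983.0 = 52.8 kΩ.

V_th = 0.321 V, R_th = 52.8 kΩ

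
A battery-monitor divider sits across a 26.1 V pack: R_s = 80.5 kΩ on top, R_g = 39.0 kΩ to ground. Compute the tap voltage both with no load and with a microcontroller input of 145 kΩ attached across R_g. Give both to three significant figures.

Unloaded: 8.52 V; loaded: 7.21 V

Open-circuit: V = 26.1 × 39.0/(80.5 + 39.0) = 8.52 V.
With the load, R_g becomes R_g‖R_L = 30.73 kΩ, so V = 26.1 × 30.73/111.2 = 7.21 V.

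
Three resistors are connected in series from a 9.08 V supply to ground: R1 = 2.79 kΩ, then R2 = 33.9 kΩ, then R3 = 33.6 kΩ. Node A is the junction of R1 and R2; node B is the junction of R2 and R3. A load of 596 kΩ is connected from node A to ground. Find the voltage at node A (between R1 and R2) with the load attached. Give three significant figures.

Below node A the series string R2+R3 = 67.50 kΩ sits in parallel with the 596 kΩ load: 60.63 kΩ.
V_A = 9.08 × 60.63/(2.79 + 60.63) = 8.68 V.

V ≈ 8.68 V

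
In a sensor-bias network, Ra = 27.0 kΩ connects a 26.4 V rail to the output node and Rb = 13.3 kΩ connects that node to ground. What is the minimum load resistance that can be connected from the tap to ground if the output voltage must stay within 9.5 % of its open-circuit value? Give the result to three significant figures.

R_L(min) ≈ 84.9 kΩ

Output resistance R_th = Ra‖Rb = (27.0 × 13.3)/40.30 = 8.911 kΩ.
The fractional drop is R_th/(R_th + R_L); requiring this ≤ 0.0950 gives R_L ≥ R_th(1/0.0950 − 1) = 8.911 × 9.526 = 84.9 kΩ.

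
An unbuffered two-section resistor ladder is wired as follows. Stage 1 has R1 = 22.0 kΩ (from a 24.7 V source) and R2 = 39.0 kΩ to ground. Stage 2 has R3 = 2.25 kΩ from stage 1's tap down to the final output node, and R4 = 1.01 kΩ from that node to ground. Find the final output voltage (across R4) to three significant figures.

V_out ≈ 0.921 V

Stage 2 presents R3+R4 = 3.260 kΩ as a load on stage 1's tap.
Stage 1's lower leg becomes R2‖(R3+R4) = 3.009 kΩ, so V_mid = 24.7 × 3.009/25.01 = 2.971 V.
Stage 2 is itself unloaded: V_out = V_mid × R4/(R3+R4) = 2.971 × 1.01/3.260 = 0.921 V.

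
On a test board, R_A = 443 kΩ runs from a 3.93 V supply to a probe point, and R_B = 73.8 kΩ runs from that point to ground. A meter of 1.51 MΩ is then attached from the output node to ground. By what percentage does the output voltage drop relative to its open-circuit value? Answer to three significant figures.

The divider's output (Thévenin) resistance is R_A‖R_B = 63.26 kΩ.
Fractional drop under load = R_th/(R_th + R_L) = 63.26 / (63.26 + 1510) = 0.04021.
So the output falls by 4.02 %.

4.02 %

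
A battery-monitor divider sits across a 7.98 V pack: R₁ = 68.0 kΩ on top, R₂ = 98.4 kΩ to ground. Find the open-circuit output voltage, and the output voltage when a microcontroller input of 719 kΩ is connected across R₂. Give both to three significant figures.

Unloaded: 4.72 V; loaded: 4.47 V

Open-circuit: V = 7.98 × 98.4/(68.0 + 98.4) = 4.72 V.
With the load, R₂ becomes R₂‖R_L = 86.55 kΩ, so V = 7.98 × 86.55/154.6 = 4.47 V.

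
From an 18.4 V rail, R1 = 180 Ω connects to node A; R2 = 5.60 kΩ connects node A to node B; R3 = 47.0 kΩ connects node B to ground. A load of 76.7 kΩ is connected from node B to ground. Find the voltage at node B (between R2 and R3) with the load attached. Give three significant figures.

V ≈ 15.4 V

At node B, R3 is in parallel with the load: R3‖R_L = 29140 Ω.
Below node A the resistance is R2 + (R3‖R_L) = 34740 Ω, so V_A = 18.4 × 34740/34920 = 18.31 V.
Then V_B = V_A × (R3‖R_L)/(R2 + R3‖R_L) = 18.31 × 29140/34740 = 15.4 V.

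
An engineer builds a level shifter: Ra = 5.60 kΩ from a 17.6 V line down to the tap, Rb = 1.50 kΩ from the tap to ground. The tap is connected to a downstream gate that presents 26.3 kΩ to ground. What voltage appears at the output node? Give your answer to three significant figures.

V_out ≈ 3.56 V

The load sits in parallel with Rb: Rb‖R_L = (1.50 × 26.3) / (1.50 + 26.3) = 1.419 kΩ.
V_out = 17.6 × 1.419 / (5.60 + 1.419) = 17.6 × 1.419/7.019 = 3.56 V.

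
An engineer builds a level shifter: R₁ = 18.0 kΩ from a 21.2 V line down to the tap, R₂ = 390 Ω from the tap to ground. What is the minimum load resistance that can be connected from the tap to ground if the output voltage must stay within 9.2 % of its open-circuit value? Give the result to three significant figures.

Output resistance R_th = R₁‖R₂ = (18000 × 390)/18390 = 381.7 Ω.
The fractional drop is R_th/(R_th + R_L); requiring this ≤ 0.0920 gives R_L ≥ R_th(1/0.0920 − 1) = 381.7 × 9.870 = 3.77 kΩ.

R_L(min) ≈ 3.77 kΩ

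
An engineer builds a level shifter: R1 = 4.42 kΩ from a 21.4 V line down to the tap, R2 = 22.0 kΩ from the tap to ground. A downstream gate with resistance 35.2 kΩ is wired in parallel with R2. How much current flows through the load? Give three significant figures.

I_L ≈ 0.458 mA

R2‖R_L = 13.54 kΩ; V_out = 21.4 × 13.54/17.96 = 16.13 V.
I_L = V_out / R_L = 16.13 / 35.2 kΩ = 0.458 mA.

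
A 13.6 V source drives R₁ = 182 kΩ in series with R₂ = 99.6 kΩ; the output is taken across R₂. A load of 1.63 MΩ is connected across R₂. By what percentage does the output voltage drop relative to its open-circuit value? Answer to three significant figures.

The divider's output (Thévenin) resistance is R₁‖R₂ = 64.37 kΩ.
Fractional drop under load = R_th/(R_th + R_L) = 64.37 / (64.37 + 1630) = 0.03799.
So the output falls by 3.80 %.

3.80 %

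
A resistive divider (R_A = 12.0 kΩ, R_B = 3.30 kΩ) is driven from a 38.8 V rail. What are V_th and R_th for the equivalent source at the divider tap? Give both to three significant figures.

V_th is the open-circuit tap voltage: 38.8 × 3.30/(12.0 + 3.30) = 8.37 V.
With the supply zeroed, R_A and R_B appear in parallel from the tap: R_th = R_A‖R_B = (12.0 × 3.30)/15.30 = 2.59 kΩ.

V_th = 8.37 V, R_th = 2.59 kΩ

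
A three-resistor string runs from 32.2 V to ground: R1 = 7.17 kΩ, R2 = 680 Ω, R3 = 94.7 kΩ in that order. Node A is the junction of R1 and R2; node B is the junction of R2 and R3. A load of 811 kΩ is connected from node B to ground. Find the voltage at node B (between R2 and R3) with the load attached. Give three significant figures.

At node B, R3 is in parallel with the load: R3‖R_L = 84800 Ω.
Below node A the resistance is R2 + (R3‖R_L) = 85480 Ω, so V_A = 32.2 × 85480/92650 = 29.71 V.
Then V_B = V_A × (R3‖R_L)/(R2 + R3‖R_L) = 29.71 × 84800/85480 = 29.5 V.

V ≈ 29.5 V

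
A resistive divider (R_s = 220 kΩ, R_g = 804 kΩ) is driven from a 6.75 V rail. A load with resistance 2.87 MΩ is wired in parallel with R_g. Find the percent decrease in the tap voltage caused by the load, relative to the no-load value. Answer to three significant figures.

5.68 %

The divider's output (Thévenin) resistance is R_s‖R_g = 172.7 kΩ.
Fractional drop under load = R_th/(R_th + R_L) = 172.7 / (172.7 + 2870) = 0.05677.
So the output falls by 5.68 %.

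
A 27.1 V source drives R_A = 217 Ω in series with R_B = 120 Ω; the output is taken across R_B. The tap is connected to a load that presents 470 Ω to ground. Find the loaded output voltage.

The load sits in parallel with R_B: R_B‖R_L = (120 × 470) / (120 + 470) = 95.59 Ω.
V_out = 27.1 × 95.59 / (217 + 95.59) = 27.1 × 95.59/312.6 = 8.29 V.

V_out ≈ 8.29 V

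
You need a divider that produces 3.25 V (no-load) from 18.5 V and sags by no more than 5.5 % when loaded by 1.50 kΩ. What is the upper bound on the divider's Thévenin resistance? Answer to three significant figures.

R_th ≤ 87.3 Ω

Loading drop = R_th/(R_th + R_L) ≤ 0.0550, so R_th ≤ R_L · ε/(1−ε) = 1.50 kΩ × 0.0550/0.9450 = 87.3 Ω.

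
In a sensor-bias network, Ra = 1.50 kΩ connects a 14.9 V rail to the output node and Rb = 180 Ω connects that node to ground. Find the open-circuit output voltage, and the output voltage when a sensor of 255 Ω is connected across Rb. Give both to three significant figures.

Open-circuit: V = 14.9 × 180/(1500 + 180) = 1.60 V.
With the load, Rb becomes Rb‖R_L = 105.5 Ω, so V = 14.9 × 105.5/1606 = 0.979 V.

Unloaded: 1.60 V; loaded: 0.979 V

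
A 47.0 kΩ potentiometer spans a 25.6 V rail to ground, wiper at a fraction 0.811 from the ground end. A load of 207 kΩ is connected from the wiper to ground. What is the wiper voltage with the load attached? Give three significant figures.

The wiper splits the pot into (1−α)R = 8.883 kΩ above and αR = 38.12 kΩ below.
Lower section ‖ load = 32.19 kΩ.
V_wiper = 25.6 × 32.19/(8.883 + 32.19) = 20.1 V.

V ≈ 20.1 V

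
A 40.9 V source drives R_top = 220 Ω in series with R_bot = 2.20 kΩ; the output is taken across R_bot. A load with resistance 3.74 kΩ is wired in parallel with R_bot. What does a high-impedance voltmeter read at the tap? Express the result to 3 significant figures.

V_out ≈ 35.3 V

The load sits in parallel with R_bot: R_bot‖R_L = (2200 × 3740) / (2200 + 3740) = 1385 Ω.
V_out = 40.9 × 1385 / (220 + 1385) = 40.9 × 1385/1605 = 35.3 V.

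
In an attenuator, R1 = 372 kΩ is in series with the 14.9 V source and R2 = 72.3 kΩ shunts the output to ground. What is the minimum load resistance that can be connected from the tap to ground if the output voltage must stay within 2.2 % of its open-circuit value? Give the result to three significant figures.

R_L(min) ≈ 2.69 MΩ

Output resistance R_th = R1‖R2 = (372 × 72.3)/444.3 = 60.53 kΩ.
The fractional drop is R_th/(R_th + R_L); requiring this ≤ 0.0220 gives R_L ≥ R_th(1/0.0220 − 1) = 60.53 × 44.45 = 2.69 MΩ.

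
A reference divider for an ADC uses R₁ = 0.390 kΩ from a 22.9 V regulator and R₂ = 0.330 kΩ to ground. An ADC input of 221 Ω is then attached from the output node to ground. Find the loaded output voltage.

V_out ≈ 5.80 V

The load sits in parallel with R₂: R₂‖R_L = (330 × 221) / (330 + 221) = 132.4 Ω.
V_out = 22.9 × 132.4 / (390 + 132.4) = 22.9 × 132.4/522.4 = 5.80 V.
(Unloaded it would have been 10.5 V.)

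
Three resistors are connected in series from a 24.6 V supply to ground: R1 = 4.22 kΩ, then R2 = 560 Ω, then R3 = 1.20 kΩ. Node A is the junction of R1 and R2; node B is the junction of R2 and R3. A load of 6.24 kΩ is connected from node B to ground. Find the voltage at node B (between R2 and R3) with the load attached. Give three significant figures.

At node B, R3 is in parallel with the load: R3‖R_L = 1006 Ω.
Below node A the resistance is R2 + (R3‖R_L) = 1566 Ω, so V_A = 24.6 × 1566/5786 = 6.659 V.
Then V_B = V_A × (R3‖R_L)/(R2 + R3‖R_L) = 6.659 × 1006/1566 = 4.28 V.

V ≈ 4.28 V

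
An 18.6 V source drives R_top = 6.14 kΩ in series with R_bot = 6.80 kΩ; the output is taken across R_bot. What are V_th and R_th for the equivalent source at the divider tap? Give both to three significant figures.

V_th = 9.77 V, R_th = 3.23 kΩ

V_th is the open-circuit tap voltage: 18.6 × 6.80/(6.14 + 6.80) = 9.77 V.
With the supply zeroed, R_top and R_bot appear in parallel from the tap: R_th = R_top‖R_bot = (6.14 × 6.80)/12.94 = 3.23 kΩ.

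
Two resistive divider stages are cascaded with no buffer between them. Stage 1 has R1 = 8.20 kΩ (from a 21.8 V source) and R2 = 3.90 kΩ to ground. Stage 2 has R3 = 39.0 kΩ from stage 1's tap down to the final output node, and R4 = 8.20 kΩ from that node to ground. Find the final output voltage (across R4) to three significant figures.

V_out ≈ 1.16 V

Stage 2 presents R3+R4 = 47.20 kΩ as a load on stage 1's tap.
Stage 1's lower leg becomes R2‖(R3+R4) = 3.602 kΩ, so V_mid = 21.8 × 3.602/11.80 = 6.654 V.
Stage 2 is itself unloaded: V_out = V_mid × R4/(R3+R4) = 6.654 × 8.20/47.20 = 1.16 V.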